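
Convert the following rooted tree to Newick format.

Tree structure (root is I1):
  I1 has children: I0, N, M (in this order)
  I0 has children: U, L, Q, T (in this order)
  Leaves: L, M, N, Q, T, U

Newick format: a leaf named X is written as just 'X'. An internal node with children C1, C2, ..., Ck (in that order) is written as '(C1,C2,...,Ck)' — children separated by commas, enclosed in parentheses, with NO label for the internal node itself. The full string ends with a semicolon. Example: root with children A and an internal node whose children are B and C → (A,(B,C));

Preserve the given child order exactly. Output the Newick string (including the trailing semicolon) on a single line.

internal I1 with children ['I0', 'N', 'M']
  internal I0 with children ['U', 'L', 'Q', 'T']
    leaf 'U' → 'U'
    leaf 'L' → 'L'
    leaf 'Q' → 'Q'
    leaf 'T' → 'T'
  → '(U,L,Q,T)'
  leaf 'N' → 'N'
  leaf 'M' → 'M'
→ '((U,L,Q,T),N,M)'
Final: ((U,L,Q,T),N,M);

Answer: ((U,L,Q,T),N,M);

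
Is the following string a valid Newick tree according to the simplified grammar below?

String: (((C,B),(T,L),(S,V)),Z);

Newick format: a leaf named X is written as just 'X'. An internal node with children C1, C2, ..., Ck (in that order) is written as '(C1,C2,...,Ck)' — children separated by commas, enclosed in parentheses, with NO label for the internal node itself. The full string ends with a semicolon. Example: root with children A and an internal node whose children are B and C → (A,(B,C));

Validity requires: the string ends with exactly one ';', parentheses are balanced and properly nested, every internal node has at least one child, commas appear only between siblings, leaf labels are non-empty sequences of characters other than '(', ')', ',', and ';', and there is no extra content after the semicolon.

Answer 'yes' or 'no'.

Input: (((C,B),(T,L),(S,V)),Z);
Paren balance: 5 '(' vs 5 ')' OK
Ends with single ';': True
Full parse: OK
Valid: True

Answer: yes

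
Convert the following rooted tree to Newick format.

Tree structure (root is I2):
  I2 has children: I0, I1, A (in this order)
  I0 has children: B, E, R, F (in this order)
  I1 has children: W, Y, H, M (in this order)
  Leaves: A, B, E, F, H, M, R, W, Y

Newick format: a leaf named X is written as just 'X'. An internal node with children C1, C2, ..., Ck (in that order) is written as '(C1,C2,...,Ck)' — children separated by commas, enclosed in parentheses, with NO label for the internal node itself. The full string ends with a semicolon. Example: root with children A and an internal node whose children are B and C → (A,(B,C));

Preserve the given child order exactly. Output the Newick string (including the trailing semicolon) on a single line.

internal I2 with children ['I0', 'I1', 'A']
  internal I0 with children ['B', 'E', 'R', 'F']
    leaf 'B' → 'B'
    leaf 'E' → 'E'
    leaf 'R' → 'R'
    leaf 'F' → 'F'
  → '(B,E,R,F)'
  internal I1 with children ['W', 'Y', 'H', 'M']
    leaf 'W' → 'W'
    leaf 'Y' → 'Y'
    leaf 'H' → 'H'
    leaf 'M' → 'M'
  → '(W,Y,H,M)'
  leaf 'A' → 'A'
→ '((B,E,R,F),(W,Y,H,M),A)'
Final: ((B,E,R,F),(W,Y,H,M),A);

Answer: ((B,E,R,F),(W,Y,H,M),A);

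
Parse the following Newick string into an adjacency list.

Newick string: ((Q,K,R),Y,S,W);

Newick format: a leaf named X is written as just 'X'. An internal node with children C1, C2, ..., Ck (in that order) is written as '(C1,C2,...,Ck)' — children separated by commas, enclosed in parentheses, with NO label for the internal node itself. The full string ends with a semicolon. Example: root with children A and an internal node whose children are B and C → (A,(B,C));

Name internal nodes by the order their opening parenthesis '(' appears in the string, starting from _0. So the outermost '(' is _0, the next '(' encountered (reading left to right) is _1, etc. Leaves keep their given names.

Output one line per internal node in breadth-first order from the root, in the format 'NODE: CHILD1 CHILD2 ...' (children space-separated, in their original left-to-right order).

Input: ((Q,K,R),Y,S,W);
Scanning left-to-right, naming '(' by encounter order:
  pos 0: '(' -> open internal node _0 (depth 1)
  pos 1: '(' -> open internal node _1 (depth 2)
  pos 7: ')' -> close internal node _1 (now at depth 1)
  pos 14: ')' -> close internal node _0 (now at depth 0)
Total internal nodes: 2
BFS adjacency from root:
  _0: _1 Y S W
  _1: Q K R

Answer: _0: _1 Y S W
_1: Q K R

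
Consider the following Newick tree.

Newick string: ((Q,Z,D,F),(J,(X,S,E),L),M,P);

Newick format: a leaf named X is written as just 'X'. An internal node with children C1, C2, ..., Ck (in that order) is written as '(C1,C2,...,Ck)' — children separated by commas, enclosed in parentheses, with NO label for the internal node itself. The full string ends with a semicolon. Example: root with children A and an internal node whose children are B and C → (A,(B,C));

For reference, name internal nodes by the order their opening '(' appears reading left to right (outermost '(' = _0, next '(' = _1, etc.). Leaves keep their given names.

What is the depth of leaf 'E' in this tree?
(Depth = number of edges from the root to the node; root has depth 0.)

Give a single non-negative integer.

Answer: 3

Derivation:
Newick: ((Q,Z,D,F),(J,(X,S,E),L),M,P);
Naming internals by '(' encounter order: outermost '(' = _0, next = _1, ...
Query node: E
Path from root: _0 -> _2 -> _3 -> E
Depth of E: 3 (number of edges from root)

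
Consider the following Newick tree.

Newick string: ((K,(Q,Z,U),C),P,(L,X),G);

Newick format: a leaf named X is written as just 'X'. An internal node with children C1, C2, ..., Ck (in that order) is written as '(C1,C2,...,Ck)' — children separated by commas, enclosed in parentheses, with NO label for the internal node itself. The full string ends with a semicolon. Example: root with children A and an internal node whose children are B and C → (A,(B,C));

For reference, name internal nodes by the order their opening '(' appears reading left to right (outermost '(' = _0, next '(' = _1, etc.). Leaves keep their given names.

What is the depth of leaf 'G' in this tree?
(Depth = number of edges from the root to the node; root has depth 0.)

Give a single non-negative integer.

Newick: ((K,(Q,Z,U),C),P,(L,X),G);
Naming internals by '(' encounter order: outermost '(' = _0, next = _1, ...
Query node: G
Path from root: _0 -> G
Depth of G: 1 (number of edges from root)

Answer: 1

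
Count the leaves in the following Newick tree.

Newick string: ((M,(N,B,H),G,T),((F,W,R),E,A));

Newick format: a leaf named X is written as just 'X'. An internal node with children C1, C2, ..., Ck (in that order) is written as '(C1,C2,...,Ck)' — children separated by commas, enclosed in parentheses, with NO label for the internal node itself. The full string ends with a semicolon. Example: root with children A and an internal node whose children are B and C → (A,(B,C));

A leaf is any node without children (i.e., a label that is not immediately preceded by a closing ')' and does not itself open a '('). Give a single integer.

Newick: ((M,(N,B,H),G,T),((F,W,R),E,A));
Scan left-to-right; a leaf is any maximal label run not followed by '(':
  pos 2: leaf 'M' → count = 1
  pos 5: leaf 'N' → count = 2
  pos 7: leaf 'B' → count = 3
  pos 9: leaf 'H' → count = 4
  pos 12: leaf 'G' → count = 5
  pos 14: leaf 'T' → count = 6
  pos 19: leaf 'F' → count = 7
  pos 21: leaf 'W' → count = 8
  pos 23: leaf 'R' → count = 9
  pos 26: leaf 'E' → count = 10
  pos 28: leaf 'A' → count = 11
Total leaves: 11

Answer: 11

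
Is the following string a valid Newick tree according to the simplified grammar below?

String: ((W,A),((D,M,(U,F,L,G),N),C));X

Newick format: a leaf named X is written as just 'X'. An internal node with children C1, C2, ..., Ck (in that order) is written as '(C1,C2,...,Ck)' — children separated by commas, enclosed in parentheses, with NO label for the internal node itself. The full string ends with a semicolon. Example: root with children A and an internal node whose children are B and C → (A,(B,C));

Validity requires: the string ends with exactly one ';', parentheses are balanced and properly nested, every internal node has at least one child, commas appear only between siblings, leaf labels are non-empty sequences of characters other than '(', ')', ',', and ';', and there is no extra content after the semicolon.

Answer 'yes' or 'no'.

Input: ((W,A),((D,M,(U,F,L,G),N),C));X
Paren balance: 5 '(' vs 5 ')' OK
Ends with single ';': False
Full parse: FAILS (must end with ;)
Valid: False

Answer: no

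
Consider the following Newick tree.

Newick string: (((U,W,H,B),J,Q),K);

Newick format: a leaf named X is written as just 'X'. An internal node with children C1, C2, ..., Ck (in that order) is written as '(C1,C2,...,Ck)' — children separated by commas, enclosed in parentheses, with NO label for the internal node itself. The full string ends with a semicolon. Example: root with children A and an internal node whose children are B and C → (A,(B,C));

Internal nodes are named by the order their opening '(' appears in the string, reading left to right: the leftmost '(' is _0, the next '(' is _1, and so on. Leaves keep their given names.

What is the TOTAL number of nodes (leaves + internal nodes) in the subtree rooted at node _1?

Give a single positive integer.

Newick: (((U,W,H,B),J,Q),K);
Locate _1: it is the '(' at position 1 (the 2nd '(' reading left to right).
Query: subtree rooted at _1
_1: subtree_size = 1 + 7
  _2: subtree_size = 1 + 4
    U: subtree_size = 1 + 0
    W: subtree_size = 1 + 0
    H: subtree_size = 1 + 0
    B: subtree_size = 1 + 0
  J: subtree_size = 1 + 0
  Q: subtree_size = 1 + 0
Total subtree size of _1: 8

Answer: 8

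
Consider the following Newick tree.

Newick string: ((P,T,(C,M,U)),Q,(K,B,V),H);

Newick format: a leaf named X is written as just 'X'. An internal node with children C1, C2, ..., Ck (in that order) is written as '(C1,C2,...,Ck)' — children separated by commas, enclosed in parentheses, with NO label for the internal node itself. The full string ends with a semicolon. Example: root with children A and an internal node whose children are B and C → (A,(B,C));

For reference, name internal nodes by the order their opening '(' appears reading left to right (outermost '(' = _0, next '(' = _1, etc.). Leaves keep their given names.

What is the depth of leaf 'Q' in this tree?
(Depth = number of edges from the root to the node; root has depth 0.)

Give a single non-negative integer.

Newick: ((P,T,(C,M,U)),Q,(K,B,V),H);
Naming internals by '(' encounter order: outermost '(' = _0, next = _1, ...
Query node: Q
Path from root: _0 -> Q
Depth of Q: 1 (number of edges from root)

Answer: 1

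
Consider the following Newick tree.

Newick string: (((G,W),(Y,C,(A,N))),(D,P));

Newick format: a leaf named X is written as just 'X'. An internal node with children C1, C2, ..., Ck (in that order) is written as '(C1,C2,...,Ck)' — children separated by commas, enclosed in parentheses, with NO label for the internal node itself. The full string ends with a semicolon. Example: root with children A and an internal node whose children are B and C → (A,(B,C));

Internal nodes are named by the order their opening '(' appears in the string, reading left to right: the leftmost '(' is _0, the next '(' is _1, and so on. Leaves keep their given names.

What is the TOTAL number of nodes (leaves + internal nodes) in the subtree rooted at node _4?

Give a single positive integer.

Answer: 3

Derivation:
Newick: (((G,W),(Y,C,(A,N))),(D,P));
Locate _4: it is the '(' at position 13 (the 5th '(' reading left to right).
Query: subtree rooted at _4
_4: subtree_size = 1 + 2
  A: subtree_size = 1 + 0
  N: subtree_size = 1 + 0
Total subtree size of _4: 3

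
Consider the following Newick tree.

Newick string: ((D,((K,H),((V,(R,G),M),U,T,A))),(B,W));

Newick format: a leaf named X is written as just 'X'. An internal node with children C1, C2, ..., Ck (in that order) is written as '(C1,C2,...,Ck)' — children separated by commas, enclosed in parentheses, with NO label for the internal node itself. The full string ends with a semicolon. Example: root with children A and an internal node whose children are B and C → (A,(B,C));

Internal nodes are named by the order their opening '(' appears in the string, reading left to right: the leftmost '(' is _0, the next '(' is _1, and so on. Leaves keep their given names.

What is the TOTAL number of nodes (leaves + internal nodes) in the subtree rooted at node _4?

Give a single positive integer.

Newick: ((D,((K,H),((V,(R,G),M),U,T,A))),(B,W));
Locate _4: it is the '(' at position 11 (the 5th '(' reading left to right).
Query: subtree rooted at _4
_4: subtree_size = 1 + 9
  _5: subtree_size = 1 + 5
    V: subtree_size = 1 + 0
    _6: subtree_size = 1 + 2
      R: subtree_size = 1 + 0
      G: subtree_size = 1 + 0
    M: subtree_size = 1 + 0
  U: subtree_size = 1 + 0
  T: subtree_size = 1 + 0
  A: subtree_size = 1 + 0
Total subtree size of _4: 10

Answer: 10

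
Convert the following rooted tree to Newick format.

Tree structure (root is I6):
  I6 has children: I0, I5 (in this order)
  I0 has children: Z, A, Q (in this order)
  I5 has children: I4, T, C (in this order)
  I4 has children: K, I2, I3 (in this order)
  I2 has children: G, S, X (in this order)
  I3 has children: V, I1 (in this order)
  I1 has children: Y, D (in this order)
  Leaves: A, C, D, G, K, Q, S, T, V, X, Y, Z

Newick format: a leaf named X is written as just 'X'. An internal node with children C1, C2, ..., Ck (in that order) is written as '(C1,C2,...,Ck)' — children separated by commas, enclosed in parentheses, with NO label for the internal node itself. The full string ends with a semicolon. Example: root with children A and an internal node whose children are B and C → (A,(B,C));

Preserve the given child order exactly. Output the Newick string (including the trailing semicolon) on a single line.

Answer: ((Z,A,Q),((K,(G,S,X),(V,(Y,D))),T,C));

Derivation:
internal I6 with children ['I0', 'I5']
  internal I0 with children ['Z', 'A', 'Q']
    leaf 'Z' → 'Z'
    leaf 'A' → 'A'
    leaf 'Q' → 'Q'
  → '(Z,A,Q)'
  internal I5 with children ['I4', 'T', 'C']
    internal I4 with children ['K', 'I2', 'I3']
      leaf 'K' → 'K'
      internal I2 with children ['G', 'S', 'X']
        leaf 'G' → 'G'
        leaf 'S' → 'S'
        leaf 'X' → 'X'
      → '(G,S,X)'
      internal I3 with children ['V', 'I1']
        leaf 'V' → 'V'
        internal I1 with children ['Y', 'D']
          leaf 'Y' → 'Y'
          leaf 'D' → 'D'
        → '(Y,D)'
      → '(V,(Y,D))'
    → '(K,(G,S,X),(V,(Y,D)))'
    leaf 'T' → 'T'
    leaf 'C' → 'C'
  → '((K,(G,S,X),(V,(Y,D))),T,C)'
→ '((Z,A,Q),((K,(G,S,X),(V,(Y,D))),T,C))'
Final: ((Z,A,Q),((K,(G,S,X),(V,(Y,D))),T,C));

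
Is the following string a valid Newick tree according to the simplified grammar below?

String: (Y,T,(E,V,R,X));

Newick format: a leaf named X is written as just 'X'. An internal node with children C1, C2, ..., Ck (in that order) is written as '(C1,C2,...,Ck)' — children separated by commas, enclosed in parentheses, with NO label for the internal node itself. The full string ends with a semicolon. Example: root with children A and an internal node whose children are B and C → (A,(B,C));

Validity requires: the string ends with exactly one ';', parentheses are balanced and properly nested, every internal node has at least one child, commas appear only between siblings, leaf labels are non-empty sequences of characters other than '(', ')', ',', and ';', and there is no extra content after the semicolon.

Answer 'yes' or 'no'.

Input: (Y,T,(E,V,R,X));
Paren balance: 2 '(' vs 2 ')' OK
Ends with single ';': True
Full parse: OK
Valid: True

Answer: yes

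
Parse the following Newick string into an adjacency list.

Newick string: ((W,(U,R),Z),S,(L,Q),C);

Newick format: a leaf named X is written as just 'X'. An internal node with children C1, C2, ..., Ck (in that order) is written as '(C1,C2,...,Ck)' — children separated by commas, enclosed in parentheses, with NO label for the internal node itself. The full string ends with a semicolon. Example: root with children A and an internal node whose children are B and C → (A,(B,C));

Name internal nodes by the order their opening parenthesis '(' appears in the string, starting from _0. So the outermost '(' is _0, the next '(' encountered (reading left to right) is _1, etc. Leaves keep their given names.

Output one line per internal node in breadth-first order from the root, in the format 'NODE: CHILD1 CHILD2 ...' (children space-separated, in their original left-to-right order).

Answer: _0: _1 S _3 C
_1: W _2 Z
_3: L Q
_2: U R

Derivation:
Input: ((W,(U,R),Z),S,(L,Q),C);
Scanning left-to-right, naming '(' by encounter order:
  pos 0: '(' -> open internal node _0 (depth 1)
  pos 1: '(' -> open internal node _1 (depth 2)
  pos 4: '(' -> open internal node _2 (depth 3)
  pos 8: ')' -> close internal node _2 (now at depth 2)
  pos 11: ')' -> close internal node _1 (now at depth 1)
  pos 15: '(' -> open internal node _3 (depth 2)
  pos 19: ')' -> close internal node _3 (now at depth 1)
  pos 22: ')' -> close internal node _0 (now at depth 0)
Total internal nodes: 4
BFS adjacency from root:
  _0: _1 S _3 C
  _1: W _2 Z
  _3: L Q
  _2: U R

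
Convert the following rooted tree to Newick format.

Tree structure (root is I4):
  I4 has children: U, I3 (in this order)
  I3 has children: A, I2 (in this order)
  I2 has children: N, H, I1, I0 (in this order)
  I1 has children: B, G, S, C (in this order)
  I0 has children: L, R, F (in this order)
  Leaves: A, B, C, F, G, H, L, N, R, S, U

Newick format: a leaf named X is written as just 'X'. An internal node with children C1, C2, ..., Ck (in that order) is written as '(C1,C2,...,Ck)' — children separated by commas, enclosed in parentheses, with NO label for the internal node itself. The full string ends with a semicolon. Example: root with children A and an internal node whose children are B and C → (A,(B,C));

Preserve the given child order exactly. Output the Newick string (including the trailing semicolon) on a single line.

internal I4 with children ['U', 'I3']
  leaf 'U' → 'U'
  internal I3 with children ['A', 'I2']
    leaf 'A' → 'A'
    internal I2 with children ['N', 'H', 'I1', 'I0']
      leaf 'N' → 'N'
      leaf 'H' → 'H'
      internal I1 with children ['B', 'G', 'S', 'C']
        leaf 'B' → 'B'
        leaf 'G' → 'G'
        leaf 'S' → 'S'
        leaf 'C' → 'C'
      → '(B,G,S,C)'
      internal I0 with children ['L', 'R', 'F']
        leaf 'L' → 'L'
        leaf 'R' → 'R'
        leaf 'F' → 'F'
      → '(L,R,F)'
    → '(N,H,(B,G,S,C),(L,R,F))'
  → '(A,(N,H,(B,G,S,C),(L,R,F)))'
→ '(U,(A,(N,H,(B,G,S,C),(L,R,F))))'
Final: (U,(A,(N,H,(B,G,S,C),(L,R,F))));

Answer: (U,(A,(N,H,(B,G,S,C),(L,R,F))));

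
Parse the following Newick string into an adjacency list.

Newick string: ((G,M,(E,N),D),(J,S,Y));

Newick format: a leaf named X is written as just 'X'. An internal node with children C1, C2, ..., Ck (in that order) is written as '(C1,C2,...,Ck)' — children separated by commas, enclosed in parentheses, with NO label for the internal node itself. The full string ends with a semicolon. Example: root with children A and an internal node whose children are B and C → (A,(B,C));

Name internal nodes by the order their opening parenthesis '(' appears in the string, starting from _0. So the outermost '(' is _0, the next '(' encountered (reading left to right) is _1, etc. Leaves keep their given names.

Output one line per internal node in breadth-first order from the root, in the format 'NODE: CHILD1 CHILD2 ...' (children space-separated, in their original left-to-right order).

Answer: _0: _1 _3
_1: G M _2 D
_3: J S Y
_2: E N

Derivation:
Input: ((G,M,(E,N),D),(J,S,Y));
Scanning left-to-right, naming '(' by encounter order:
  pos 0: '(' -> open internal node _0 (depth 1)
  pos 1: '(' -> open internal node _1 (depth 2)
  pos 6: '(' -> open internal node _2 (depth 3)
  pos 10: ')' -> close internal node _2 (now at depth 2)
  pos 13: ')' -> close internal node _1 (now at depth 1)
  pos 15: '(' -> open internal node _3 (depth 2)
  pos 21: ')' -> close internal node _3 (now at depth 1)
  pos 22: ')' -> close internal node _0 (now at depth 0)
Total internal nodes: 4
BFS adjacency from root:
  _0: _1 _3
  _1: G M _2 D
  _3: J S Y
  _2: E N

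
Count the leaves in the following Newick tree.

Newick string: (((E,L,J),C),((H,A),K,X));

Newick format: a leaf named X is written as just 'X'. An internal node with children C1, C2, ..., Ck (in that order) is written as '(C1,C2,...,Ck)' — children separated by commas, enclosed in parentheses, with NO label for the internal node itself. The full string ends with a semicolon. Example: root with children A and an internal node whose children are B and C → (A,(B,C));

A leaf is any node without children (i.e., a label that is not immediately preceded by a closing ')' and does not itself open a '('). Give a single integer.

Newick: (((E,L,J),C),((H,A),K,X));
Scan left-to-right; a leaf is any maximal label run not followed by '(':
  pos 3: leaf 'E' → count = 1
  pos 5: leaf 'L' → count = 2
  pos 7: leaf 'J' → count = 3
  pos 10: leaf 'C' → count = 4
  pos 15: leaf 'H' → count = 5
  pos 17: leaf 'A' → count = 6
  pos 20: leaf 'K' → count = 7
  pos 22: leaf 'X' → count = 8
Total leaves: 8

Answer: 8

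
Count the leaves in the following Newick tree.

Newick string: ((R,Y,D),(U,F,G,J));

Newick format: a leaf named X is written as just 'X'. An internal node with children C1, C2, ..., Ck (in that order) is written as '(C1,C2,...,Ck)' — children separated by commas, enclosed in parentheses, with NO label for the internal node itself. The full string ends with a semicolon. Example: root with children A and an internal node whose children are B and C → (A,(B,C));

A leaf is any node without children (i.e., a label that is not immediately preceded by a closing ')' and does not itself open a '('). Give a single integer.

Newick: ((R,Y,D),(U,F,G,J));
Scan left-to-right; a leaf is any maximal label run not followed by '(':
  pos 2: leaf 'R' → count = 1
  pos 4: leaf 'Y' → count = 2
  pos 6: leaf 'D' → count = 3
  pos 10: leaf 'U' → count = 4
  pos 12: leaf 'F' → count = 5
  pos 14: leaf 'G' → count = 6
  pos 16: leaf 'J' → count = 7
Total leaves: 7

Answer: 7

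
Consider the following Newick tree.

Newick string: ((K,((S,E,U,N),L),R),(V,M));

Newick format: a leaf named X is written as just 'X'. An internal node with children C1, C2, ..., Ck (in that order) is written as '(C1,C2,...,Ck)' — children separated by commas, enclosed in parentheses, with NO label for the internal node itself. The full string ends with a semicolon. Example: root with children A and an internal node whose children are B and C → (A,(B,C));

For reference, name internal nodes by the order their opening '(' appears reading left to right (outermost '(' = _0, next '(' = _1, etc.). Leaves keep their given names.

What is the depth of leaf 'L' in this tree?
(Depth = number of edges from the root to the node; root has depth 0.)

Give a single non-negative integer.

Answer: 3

Derivation:
Newick: ((K,((S,E,U,N),L),R),(V,M));
Naming internals by '(' encounter order: outermost '(' = _0, next = _1, ...
Query node: L
Path from root: _0 -> _1 -> _2 -> L
Depth of L: 3 (number of edges from root)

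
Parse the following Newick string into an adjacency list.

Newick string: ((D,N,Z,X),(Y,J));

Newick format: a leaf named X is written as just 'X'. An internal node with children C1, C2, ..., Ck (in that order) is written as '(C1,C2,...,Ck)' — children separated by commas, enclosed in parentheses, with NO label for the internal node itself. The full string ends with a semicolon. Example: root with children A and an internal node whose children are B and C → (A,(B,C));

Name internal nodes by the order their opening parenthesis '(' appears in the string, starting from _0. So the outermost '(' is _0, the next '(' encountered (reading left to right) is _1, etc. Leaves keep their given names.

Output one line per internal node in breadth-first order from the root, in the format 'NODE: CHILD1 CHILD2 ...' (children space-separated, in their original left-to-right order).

Answer: _0: _1 _2
_1: D N Z X
_2: Y J

Derivation:
Input: ((D,N,Z,X),(Y,J));
Scanning left-to-right, naming '(' by encounter order:
  pos 0: '(' -> open internal node _0 (depth 1)
  pos 1: '(' -> open internal node _1 (depth 2)
  pos 9: ')' -> close internal node _1 (now at depth 1)
  pos 11: '(' -> open internal node _2 (depth 2)
  pos 15: ')' -> close internal node _2 (now at depth 1)
  pos 16: ')' -> close internal node _0 (now at depth 0)
Total internal nodes: 3
BFS adjacency from root:
  _0: _1 _2
  _1: D N Z X
  _2: Y J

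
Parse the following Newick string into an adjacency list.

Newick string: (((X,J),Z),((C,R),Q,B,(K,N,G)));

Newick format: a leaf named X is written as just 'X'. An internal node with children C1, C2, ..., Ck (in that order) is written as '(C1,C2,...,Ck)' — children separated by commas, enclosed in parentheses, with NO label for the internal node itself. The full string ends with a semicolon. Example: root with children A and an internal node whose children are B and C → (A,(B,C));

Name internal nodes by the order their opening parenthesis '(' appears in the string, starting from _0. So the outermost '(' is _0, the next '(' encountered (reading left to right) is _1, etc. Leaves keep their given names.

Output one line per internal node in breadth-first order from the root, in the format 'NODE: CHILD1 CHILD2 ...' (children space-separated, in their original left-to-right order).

Input: (((X,J),Z),((C,R),Q,B,(K,N,G)));
Scanning left-to-right, naming '(' by encounter order:
  pos 0: '(' -> open internal node _0 (depth 1)
  pos 1: '(' -> open internal node _1 (depth 2)
  pos 2: '(' -> open internal node _2 (depth 3)
  pos 6: ')' -> close internal node _2 (now at depth 2)
  pos 9: ')' -> close internal node _1 (now at depth 1)
  pos 11: '(' -> open internal node _3 (depth 2)
  pos 12: '(' -> open internal node _4 (depth 3)
  pos 16: ')' -> close internal node _4 (now at depth 2)
  pos 22: '(' -> open internal node _5 (depth 3)
  pos 28: ')' -> close internal node _5 (now at depth 2)
  pos 29: ')' -> close internal node _3 (now at depth 1)
  pos 30: ')' -> close internal node _0 (now at depth 0)
Total internal nodes: 6
BFS adjacency from root:
  _0: _1 _3
  _1: _2 Z
  _3: _4 Q B _5
  _2: X J
  _4: C R
  _5: K N G

Answer: _0: _1 _3
_1: _2 Z
_3: _4 Q B _5
_2: X J
_4: C R
_5: K N G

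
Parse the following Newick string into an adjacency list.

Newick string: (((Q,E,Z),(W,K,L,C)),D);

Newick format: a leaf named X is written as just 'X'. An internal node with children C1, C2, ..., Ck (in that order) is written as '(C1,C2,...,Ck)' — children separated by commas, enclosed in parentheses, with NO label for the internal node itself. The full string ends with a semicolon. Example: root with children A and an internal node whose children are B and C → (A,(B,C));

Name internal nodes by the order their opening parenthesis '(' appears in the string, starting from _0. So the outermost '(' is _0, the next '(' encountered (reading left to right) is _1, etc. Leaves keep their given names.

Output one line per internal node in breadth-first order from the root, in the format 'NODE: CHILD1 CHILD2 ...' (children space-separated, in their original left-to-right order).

Input: (((Q,E,Z),(W,K,L,C)),D);
Scanning left-to-right, naming '(' by encounter order:
  pos 0: '(' -> open internal node _0 (depth 1)
  pos 1: '(' -> open internal node _1 (depth 2)
  pos 2: '(' -> open internal node _2 (depth 3)
  pos 8: ')' -> close internal node _2 (now at depth 2)
  pos 10: '(' -> open internal node _3 (depth 3)
  pos 18: ')' -> close internal node _3 (now at depth 2)
  pos 19: ')' -> close internal node _1 (now at depth 1)
  pos 22: ')' -> close internal node _0 (now at depth 0)
Total internal nodes: 4
BFS adjacency from root:
  _0: _1 D
  _1: _2 _3
  _2: Q E Z
  _3: W K L C

Answer: _0: _1 D
_1: _2 _3
_2: Q E Z
_3: W K L C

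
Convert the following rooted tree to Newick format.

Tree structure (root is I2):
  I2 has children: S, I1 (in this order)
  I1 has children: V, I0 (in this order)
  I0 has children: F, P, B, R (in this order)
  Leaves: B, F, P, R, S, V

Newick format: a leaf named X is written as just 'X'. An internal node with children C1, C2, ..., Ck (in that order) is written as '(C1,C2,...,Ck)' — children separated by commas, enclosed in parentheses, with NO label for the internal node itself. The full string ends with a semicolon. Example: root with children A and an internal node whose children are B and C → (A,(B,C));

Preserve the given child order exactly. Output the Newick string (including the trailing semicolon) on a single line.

internal I2 with children ['S', 'I1']
  leaf 'S' → 'S'
  internal I1 with children ['V', 'I0']
    leaf 'V' → 'V'
    internal I0 with children ['F', 'P', 'B', 'R']
      leaf 'F' → 'F'
      leaf 'P' → 'P'
      leaf 'B' → 'B'
      leaf 'R' → 'R'
    → '(F,P,B,R)'
  → '(V,(F,P,B,R))'
→ '(S,(V,(F,P,B,R)))'
Final: (S,(V,(F,P,B,R)));

Answer: (S,(V,(F,P,B,R)));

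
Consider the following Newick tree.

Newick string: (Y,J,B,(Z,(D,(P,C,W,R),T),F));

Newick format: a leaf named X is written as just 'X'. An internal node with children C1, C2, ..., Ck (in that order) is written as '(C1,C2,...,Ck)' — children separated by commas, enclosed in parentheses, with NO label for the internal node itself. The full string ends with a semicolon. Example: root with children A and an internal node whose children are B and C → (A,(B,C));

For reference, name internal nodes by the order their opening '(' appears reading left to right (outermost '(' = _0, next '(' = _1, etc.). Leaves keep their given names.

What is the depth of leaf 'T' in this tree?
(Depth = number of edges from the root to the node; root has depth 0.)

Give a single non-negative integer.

Answer: 3

Derivation:
Newick: (Y,J,B,(Z,(D,(P,C,W,R),T),F));
Naming internals by '(' encounter order: outermost '(' = _0, next = _1, ...
Query node: T
Path from root: _0 -> _1 -> _2 -> T
Depth of T: 3 (number of edges from root)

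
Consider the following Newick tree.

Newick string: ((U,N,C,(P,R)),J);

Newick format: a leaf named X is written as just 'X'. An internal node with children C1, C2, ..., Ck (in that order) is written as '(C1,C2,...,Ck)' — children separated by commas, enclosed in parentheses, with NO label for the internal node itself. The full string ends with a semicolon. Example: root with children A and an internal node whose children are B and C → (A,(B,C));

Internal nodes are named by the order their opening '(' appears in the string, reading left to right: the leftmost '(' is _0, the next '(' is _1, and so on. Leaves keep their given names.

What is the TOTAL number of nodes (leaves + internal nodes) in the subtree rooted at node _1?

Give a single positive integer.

Answer: 7

Derivation:
Newick: ((U,N,C,(P,R)),J);
Locate _1: it is the '(' at position 1 (the 2nd '(' reading left to right).
Query: subtree rooted at _1
_1: subtree_size = 1 + 6
  U: subtree_size = 1 + 0
  N: subtree_size = 1 + 0
  C: subtree_size = 1 + 0
  _2: subtree_size = 1 + 2
    P: subtree_size = 1 + 0
    R: subtree_size = 1 + 0
Total subtree size of _1: 7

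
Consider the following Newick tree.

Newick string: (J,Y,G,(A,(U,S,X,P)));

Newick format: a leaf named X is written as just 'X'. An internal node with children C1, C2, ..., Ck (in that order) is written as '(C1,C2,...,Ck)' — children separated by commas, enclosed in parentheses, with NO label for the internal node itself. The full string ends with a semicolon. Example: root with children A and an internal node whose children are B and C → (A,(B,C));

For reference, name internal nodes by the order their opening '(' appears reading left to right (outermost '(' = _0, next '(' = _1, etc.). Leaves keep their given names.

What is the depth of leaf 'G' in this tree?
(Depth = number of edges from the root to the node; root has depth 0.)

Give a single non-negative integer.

Newick: (J,Y,G,(A,(U,S,X,P)));
Naming internals by '(' encounter order: outermost '(' = _0, next = _1, ...
Query node: G
Path from root: _0 -> G
Depth of G: 1 (number of edges from root)

Answer: 1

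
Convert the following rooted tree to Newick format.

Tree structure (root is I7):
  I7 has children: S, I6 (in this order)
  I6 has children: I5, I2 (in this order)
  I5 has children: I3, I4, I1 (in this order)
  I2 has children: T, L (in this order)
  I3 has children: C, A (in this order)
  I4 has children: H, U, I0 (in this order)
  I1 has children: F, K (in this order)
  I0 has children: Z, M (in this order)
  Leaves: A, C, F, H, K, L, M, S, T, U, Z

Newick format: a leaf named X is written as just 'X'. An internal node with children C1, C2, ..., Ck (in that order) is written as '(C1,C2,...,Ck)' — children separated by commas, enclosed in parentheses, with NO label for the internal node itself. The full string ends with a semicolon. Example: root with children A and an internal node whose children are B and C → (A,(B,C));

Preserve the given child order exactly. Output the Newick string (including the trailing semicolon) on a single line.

internal I7 with children ['S', 'I6']
  leaf 'S' → 'S'
  internal I6 with children ['I5', 'I2']
    internal I5 with children ['I3', 'I4', 'I1']
      internal I3 with children ['C', 'A']
        leaf 'C' → 'C'
        leaf 'A' → 'A'
      → '(C,A)'
      internal I4 with children ['H', 'U', 'I0']
        leaf 'H' → 'H'
        leaf 'U' → 'U'
        internal I0 with children ['Z', 'M']
          leaf 'Z' → 'Z'
          leaf 'M' → 'M'
        → '(Z,M)'
      → '(H,U,(Z,M))'
      internal I1 with children ['F', 'K']
        leaf 'F' → 'F'
        leaf 'K' → 'K'
      → '(F,K)'
    → '((C,A),(H,U,(Z,M)),(F,K))'
    internal I2 with children ['T', 'L']
      leaf 'T' → 'T'
      leaf 'L' → 'L'
    → '(T,L)'
  → '(((C,A),(H,U,(Z,M)),(F,K)),(T,L))'
→ '(S,(((C,A),(H,U,(Z,M)),(F,K)),(T,L)))'
Final: (S,(((C,A),(H,U,(Z,M)),(F,K)),(T,L)));

Answer: (S,(((C,A),(H,U,(Z,M)),(F,K)),(T,L)));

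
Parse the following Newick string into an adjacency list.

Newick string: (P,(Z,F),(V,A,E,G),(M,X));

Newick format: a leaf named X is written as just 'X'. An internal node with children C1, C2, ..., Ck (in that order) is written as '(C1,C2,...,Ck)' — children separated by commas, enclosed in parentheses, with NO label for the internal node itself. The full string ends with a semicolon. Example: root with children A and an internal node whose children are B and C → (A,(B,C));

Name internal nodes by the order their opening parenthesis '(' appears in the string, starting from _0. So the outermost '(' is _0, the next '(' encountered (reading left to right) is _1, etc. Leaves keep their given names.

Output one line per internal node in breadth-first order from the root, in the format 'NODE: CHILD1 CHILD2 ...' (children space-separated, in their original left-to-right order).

Input: (P,(Z,F),(V,A,E,G),(M,X));
Scanning left-to-right, naming '(' by encounter order:
  pos 0: '(' -> open internal node _0 (depth 1)
  pos 3: '(' -> open internal node _1 (depth 2)
  pos 7: ')' -> close internal node _1 (now at depth 1)
  pos 9: '(' -> open internal node _2 (depth 2)
  pos 17: ')' -> close internal node _2 (now at depth 1)
  pos 19: '(' -> open internal node _3 (depth 2)
  pos 23: ')' -> close internal node _3 (now at depth 1)
  pos 24: ')' -> close internal node _0 (now at depth 0)
Total internal nodes: 4
BFS adjacency from root:
  _0: P _1 _2 _3
  _1: Z F
  _2: V A E G
  _3: M X

Answer: _0: P _1 _2 _3
_1: Z F
_2: V A E G
_3: M X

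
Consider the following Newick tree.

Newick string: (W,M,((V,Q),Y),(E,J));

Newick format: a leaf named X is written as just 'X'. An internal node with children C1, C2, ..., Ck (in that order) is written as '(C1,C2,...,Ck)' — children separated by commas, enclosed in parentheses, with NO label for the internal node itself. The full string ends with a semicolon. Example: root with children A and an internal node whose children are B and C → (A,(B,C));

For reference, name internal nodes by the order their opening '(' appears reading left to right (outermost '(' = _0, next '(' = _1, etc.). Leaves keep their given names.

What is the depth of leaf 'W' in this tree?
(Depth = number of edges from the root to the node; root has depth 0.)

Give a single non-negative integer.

Newick: (W,M,((V,Q),Y),(E,J));
Naming internals by '(' encounter order: outermost '(' = _0, next = _1, ...
Query node: W
Path from root: _0 -> W
Depth of W: 1 (number of edges from root)

Answer: 1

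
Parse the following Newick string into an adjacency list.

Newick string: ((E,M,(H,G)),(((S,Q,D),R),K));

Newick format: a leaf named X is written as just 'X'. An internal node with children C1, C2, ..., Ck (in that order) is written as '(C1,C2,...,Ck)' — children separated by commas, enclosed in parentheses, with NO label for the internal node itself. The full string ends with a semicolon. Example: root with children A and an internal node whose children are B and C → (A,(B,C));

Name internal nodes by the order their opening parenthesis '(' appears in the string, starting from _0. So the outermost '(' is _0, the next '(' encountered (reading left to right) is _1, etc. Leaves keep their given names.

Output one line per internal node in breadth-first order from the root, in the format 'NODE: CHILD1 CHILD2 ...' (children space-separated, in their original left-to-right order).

Answer: _0: _1 _3
_1: E M _2
_3: _4 K
_2: H G
_4: _5 R
_5: S Q D

Derivation:
Input: ((E,M,(H,G)),(((S,Q,D),R),K));
Scanning left-to-right, naming '(' by encounter order:
  pos 0: '(' -> open internal node _0 (depth 1)
  pos 1: '(' -> open internal node _1 (depth 2)
  pos 6: '(' -> open internal node _2 (depth 3)
  pos 10: ')' -> close internal node _2 (now at depth 2)
  pos 11: ')' -> close internal node _1 (now at depth 1)
  pos 13: '(' -> open internal node _3 (depth 2)
  pos 14: '(' -> open internal node _4 (depth 3)
  pos 15: '(' -> open internal node _5 (depth 4)
  pos 21: ')' -> close internal node _5 (now at depth 3)
  pos 24: ')' -> close internal node _4 (now at depth 2)
  pos 27: ')' -> close internal node _3 (now at depth 1)
  pos 28: ')' -> close internal node _0 (now at depth 0)
Total internal nodes: 6
BFS adjacency from root:
  _0: _1 _3
  _1: E M _2
  _3: _4 K
  _2: H G
  _4: _5 R
  _5: S Q D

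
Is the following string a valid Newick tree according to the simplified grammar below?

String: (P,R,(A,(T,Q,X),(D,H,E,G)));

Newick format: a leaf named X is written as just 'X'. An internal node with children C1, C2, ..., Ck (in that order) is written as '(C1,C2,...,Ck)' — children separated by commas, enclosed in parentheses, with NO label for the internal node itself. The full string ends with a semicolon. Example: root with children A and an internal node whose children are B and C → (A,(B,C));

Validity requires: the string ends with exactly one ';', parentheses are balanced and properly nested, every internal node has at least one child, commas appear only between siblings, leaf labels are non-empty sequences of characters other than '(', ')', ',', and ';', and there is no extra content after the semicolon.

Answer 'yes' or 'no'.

Answer: yes

Derivation:
Input: (P,R,(A,(T,Q,X),(D,H,E,G)));
Paren balance: 4 '(' vs 4 ')' OK
Ends with single ';': True
Full parse: OK
Valid: True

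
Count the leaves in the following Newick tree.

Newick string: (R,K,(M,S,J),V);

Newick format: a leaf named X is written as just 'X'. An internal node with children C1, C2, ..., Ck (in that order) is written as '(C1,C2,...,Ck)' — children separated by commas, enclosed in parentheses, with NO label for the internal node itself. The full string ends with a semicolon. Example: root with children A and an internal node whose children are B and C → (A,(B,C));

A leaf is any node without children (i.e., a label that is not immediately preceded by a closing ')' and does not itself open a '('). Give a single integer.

Newick: (R,K,(M,S,J),V);
Scan left-to-right; a leaf is any maximal label run not followed by '(':
  pos 1: leaf 'R' → count = 1
  pos 3: leaf 'K' → count = 2
  pos 6: leaf 'M' → count = 3
  pos 8: leaf 'S' → count = 4
  pos 10: leaf 'J' → count = 5
  pos 13: leaf 'V' → count = 6
Total leaves: 6

Answer: 6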